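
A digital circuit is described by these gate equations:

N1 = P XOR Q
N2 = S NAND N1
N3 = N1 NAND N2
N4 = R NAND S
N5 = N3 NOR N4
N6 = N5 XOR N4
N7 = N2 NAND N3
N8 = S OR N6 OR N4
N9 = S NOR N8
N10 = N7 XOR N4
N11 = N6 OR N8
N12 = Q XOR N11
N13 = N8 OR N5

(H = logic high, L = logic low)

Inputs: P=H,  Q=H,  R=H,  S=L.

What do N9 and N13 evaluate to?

N9 = L, N13 = H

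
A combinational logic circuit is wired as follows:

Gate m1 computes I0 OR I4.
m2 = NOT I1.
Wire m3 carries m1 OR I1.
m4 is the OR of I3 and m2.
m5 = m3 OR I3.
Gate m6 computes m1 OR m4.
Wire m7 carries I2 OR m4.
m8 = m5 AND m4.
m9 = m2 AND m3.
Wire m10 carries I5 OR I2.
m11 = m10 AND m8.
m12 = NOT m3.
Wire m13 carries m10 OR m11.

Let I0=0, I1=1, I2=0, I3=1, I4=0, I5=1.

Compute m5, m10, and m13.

m5 = 1  m10 = 1  m13 = 1

m1 = I0 OR I4 = 0 OR 0 = 0
m2 = NOT I1 = NOT 1 = 0
m3 = m1 OR I1 = 0 OR 1 = 1
m4 = I3 OR m2 = 1 OR 0 = 1
m5 = m3 OR I3 = 1 OR 1 = 1
m8 = m5 AND m4 = 1 AND 1 = 1
m10 = I5 OR I2 = 1 OR 0 = 1
m11 = m10 AND m8 = 1 AND 1 = 1
m13 = m10 OR m11 = 1 OR 1 = 1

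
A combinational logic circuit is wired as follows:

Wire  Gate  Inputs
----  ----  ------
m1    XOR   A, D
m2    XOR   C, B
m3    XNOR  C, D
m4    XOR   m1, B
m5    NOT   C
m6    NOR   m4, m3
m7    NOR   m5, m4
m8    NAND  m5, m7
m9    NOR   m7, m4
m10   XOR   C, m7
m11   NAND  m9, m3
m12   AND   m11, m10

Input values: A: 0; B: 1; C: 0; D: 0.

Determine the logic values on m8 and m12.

m8 = 1  m12 = 0

m1 = A XOR D = 0 XOR 0 = 0
m3 = C XNOR D = 0 XNOR 0 = 1
m4 = m1 XOR B = 0 XOR 1 = 1
m5 = NOT C = NOT 0 = 1
m7 = m5 NOR m4 = 1 NOR 1 = 0
m8 = m5 NAND m7 = 1 NAND 0 = 1
m9 = m7 NOR m4 = 0 NOR 1 = 0
m10 = C XOR m7 = 0 XOR 0 = 0
m11 = m9 NAND m3 = 0 NAND 1 = 1
m12 = m11 AND m10 = 1 AND 0 = 0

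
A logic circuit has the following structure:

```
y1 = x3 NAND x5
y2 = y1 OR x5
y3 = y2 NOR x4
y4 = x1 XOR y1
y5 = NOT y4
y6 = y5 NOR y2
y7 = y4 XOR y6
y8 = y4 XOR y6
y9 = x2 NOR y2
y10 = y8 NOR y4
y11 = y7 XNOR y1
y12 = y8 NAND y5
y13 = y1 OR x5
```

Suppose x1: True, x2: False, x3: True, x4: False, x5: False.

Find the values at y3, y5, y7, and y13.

y1 = x3 NAND x5 = True NAND False = True
y2 = y1 OR x5 = True OR False = True
y3 = y2 NOR x4 = True NOR False = False
y4 = x1 XOR y1 = True XOR True = False
y5 = NOT y4 = NOT False = True
y6 = y5 NOR y2 = True NOR True = False
y7 = y4 XOR y6 = False XOR False = False
y13 = y1 OR x5 = True OR False = True

y3 = False, y5 = True, y7 = False, y13 = True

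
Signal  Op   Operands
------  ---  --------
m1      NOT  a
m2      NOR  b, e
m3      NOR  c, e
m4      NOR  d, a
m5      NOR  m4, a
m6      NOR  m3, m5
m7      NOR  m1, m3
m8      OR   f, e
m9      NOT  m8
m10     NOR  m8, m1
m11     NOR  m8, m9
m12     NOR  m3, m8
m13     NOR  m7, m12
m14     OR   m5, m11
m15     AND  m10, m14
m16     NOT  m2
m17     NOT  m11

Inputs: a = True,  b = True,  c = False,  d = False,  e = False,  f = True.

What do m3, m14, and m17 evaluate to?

m3 = True  m14 = False  m17 = True

m3 = c NOR e = False NOR False = True
m4 = d NOR a = False NOR True = False
m5 = m4 NOR a = False NOR True = False
m8 = f OR e = True OR False = True
m9 = NOT m8 = NOT True = False
m11 = m8 NOR m9 = True NOR False = False
m14 = m5 OR m11 = False OR False = False
m17 = NOT m11 = NOT False = True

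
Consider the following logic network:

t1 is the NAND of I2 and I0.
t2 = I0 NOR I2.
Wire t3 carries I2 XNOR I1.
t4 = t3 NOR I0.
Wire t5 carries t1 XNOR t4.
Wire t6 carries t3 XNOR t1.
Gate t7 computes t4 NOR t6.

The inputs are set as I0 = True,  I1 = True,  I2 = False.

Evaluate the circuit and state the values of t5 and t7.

t1 = I2 NAND I0 = False NAND True = True
t3 = I2 XNOR I1 = False XNOR True = False
t4 = t3 NOR I0 = False NOR True = False
t5 = t1 XNOR t4 = True XNOR False = False
t6 = t3 XNOR t1 = False XNOR True = False
t7 = t4 NOR t6 = False NOR False = True

t5 = False  t7 = True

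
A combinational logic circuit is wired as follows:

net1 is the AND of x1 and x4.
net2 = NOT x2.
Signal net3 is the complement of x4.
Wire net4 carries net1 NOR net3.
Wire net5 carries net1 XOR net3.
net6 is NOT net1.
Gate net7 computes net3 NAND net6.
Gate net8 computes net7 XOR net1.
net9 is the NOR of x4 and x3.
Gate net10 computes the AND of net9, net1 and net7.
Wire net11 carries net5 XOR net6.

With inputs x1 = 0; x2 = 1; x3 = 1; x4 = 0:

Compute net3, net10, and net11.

net3 = 1, net10 = 0, net11 = 0

net1 = x1 AND x4 = 0 AND 0 = 0
net3 = NOT x4 = NOT 0 = 1
net5 = net1 XOR net3 = 0 XOR 1 = 1
net6 = NOT net1 = NOT 0 = 1
net7 = net3 NAND net6 = 1 NAND 1 = 0
net9 = x4 NOR x3 = 0 NOR 1 = 0
net10 = net9 AND net1 AND net7 = 0 AND 0 AND 0 = 0
net11 = net5 XOR net6 = 1 XOR 1 = 0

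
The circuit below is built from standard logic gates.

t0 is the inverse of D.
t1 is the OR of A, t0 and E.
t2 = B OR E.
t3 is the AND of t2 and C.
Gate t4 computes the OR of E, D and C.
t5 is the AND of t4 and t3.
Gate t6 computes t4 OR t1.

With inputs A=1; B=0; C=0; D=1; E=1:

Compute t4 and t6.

t4 = 1, t6 = 1

t0 = NOT D = NOT 1 = 0
t1 = A OR t0 OR E = 1 OR 0 OR 1 = 1
t4 = E OR D OR C = 1 OR 1 OR 0 = 1
t6 = t4 OR t1 = 1 OR 1 = 1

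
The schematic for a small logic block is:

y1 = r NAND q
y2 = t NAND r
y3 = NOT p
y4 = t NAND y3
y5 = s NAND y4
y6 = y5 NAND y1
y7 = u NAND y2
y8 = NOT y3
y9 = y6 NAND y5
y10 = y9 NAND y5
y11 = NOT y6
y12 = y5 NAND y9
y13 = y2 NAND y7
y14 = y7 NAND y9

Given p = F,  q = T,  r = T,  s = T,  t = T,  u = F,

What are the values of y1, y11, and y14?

y1 = r NAND q = T NAND T = F
y2 = t NAND r = T NAND T = F
y3 = NOT p = NOT F = T
y4 = t NAND y3 = T NAND T = F
y5 = s NAND y4 = T NAND F = T
y6 = y5 NAND y1 = T NAND F = T
y7 = u NAND y2 = F NAND F = T
y9 = y6 NAND y5 = T NAND T = F
y11 = NOT y6 = NOT T = F
y14 = y7 NAND y9 = T NAND F = T

y1 = F  y11 = F  y14 = T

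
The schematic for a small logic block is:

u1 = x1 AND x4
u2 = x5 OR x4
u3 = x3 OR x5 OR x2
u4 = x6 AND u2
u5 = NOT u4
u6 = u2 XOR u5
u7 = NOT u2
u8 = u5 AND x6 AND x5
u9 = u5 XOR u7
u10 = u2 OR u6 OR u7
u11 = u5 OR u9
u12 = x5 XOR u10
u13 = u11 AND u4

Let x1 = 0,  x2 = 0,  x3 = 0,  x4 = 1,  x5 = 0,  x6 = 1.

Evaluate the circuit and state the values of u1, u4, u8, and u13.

u1 = 0, u4 = 1, u8 = 0, u13 = 0

u1 = x1 AND x4 = 0 AND 1 = 0
u2 = x5 OR x4 = 0 OR 1 = 1
u4 = x6 AND u2 = 1 AND 1 = 1
u5 = NOT u4 = NOT 1 = 0
u7 = NOT u2 = NOT 1 = 0
u8 = u5 AND x6 AND x5 = 0 AND 1 AND 0 = 0
u9 = u5 XOR u7 = 0 XOR 0 = 0
u11 = u5 OR u9 = 0 OR 0 = 0
u13 = u11 AND u4 = 0 AND 1 = 0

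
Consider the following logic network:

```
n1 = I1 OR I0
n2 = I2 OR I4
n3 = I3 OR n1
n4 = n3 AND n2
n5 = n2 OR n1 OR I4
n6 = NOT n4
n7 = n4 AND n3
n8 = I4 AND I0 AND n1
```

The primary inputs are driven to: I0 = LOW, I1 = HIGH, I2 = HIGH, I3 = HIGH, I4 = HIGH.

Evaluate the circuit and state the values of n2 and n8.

n2 = HIGH, n8 = LOW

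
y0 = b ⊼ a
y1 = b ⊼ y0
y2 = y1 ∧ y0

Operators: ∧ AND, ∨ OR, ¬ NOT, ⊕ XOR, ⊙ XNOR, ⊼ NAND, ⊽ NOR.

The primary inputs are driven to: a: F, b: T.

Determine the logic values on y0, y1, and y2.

y0 = b NAND a = T NAND F = T
y1 = b NAND y0 = T NAND T = F
y2 = y1 AND y0 = F AND T = F

y0 = T, y1 = F, y2 = F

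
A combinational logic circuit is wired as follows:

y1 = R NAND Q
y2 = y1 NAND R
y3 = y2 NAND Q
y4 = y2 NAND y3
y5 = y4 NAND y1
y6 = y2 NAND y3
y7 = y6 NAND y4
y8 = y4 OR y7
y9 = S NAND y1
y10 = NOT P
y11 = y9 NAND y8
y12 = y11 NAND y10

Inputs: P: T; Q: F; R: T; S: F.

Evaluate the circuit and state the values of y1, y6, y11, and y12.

y1 = T, y6 = T, y11 = F, y12 = T

y1 = R NAND Q = T NAND F = T
y2 = y1 NAND R = T NAND T = F
y3 = y2 NAND Q = F NAND F = T
y4 = y2 NAND y3 = F NAND T = T
y6 = y2 NAND y3 = F NAND T = T
y7 = y6 NAND y4 = T NAND T = F
y8 = y4 OR y7 = T OR F = T
y9 = S NAND y1 = F NAND T = T
y10 = NOT P = NOT T = F
y11 = y9 NAND y8 = T NAND T = F
y12 = y11 NAND y10 = F NAND F = T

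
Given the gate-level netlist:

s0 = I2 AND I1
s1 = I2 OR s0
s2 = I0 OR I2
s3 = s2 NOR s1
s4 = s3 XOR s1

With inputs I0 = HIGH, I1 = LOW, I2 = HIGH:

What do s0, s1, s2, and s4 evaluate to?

s0 = I2 AND I1 = HIGH AND LOW = LOW
s1 = I2 OR s0 = HIGH OR LOW = HIGH
s2 = I0 OR I2 = HIGH OR HIGH = HIGH
s3 = s2 NOR s1 = HIGH NOR HIGH = LOW
s4 = s3 XOR s1 = LOW XOR HIGH = HIGH

s0 = LOW  s1 = HIGH  s2 = HIGH  s4 = HIGH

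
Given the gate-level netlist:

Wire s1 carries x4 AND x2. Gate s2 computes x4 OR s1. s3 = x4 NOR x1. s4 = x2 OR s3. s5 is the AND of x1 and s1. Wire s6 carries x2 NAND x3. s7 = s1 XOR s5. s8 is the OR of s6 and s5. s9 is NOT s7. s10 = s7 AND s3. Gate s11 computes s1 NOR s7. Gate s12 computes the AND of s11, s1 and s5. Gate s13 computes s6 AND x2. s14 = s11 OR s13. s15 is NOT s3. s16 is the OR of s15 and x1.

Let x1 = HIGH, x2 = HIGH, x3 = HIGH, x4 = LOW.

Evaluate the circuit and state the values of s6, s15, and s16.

s6 = LOW, s15 = HIGH, s16 = HIGH

s3 = x4 NOR x1 = LOW NOR HIGH = LOW
s6 = x2 NAND x3 = HIGH NAND HIGH = LOW
s15 = NOT s3 = NOT LOW = HIGH
s16 = s15 OR x1 = HIGH OR HIGH = HIGH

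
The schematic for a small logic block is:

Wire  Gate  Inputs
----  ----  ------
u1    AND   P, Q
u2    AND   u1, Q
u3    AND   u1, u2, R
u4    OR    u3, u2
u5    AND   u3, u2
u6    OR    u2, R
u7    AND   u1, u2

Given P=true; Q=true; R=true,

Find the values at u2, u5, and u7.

u2 = true  u5 = true  u7 = true

u1 = P AND Q = true AND true = true
u2 = u1 AND Q = true AND true = true
u3 = u1 AND u2 AND R = true AND true AND true = true
u5 = u3 AND u2 = true AND true = true
u7 = u1 AND u2 = true AND true = true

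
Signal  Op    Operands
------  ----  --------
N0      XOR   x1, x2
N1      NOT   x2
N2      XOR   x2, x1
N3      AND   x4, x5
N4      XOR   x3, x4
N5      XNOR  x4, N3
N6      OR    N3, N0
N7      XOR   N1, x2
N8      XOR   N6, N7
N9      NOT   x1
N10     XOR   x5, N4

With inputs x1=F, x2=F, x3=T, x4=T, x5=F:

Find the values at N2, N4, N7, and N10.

N2 = F; N4 = F; N7 = T; N10 = F

N1 = NOT x2 = NOT F = T
N2 = x2 XOR x1 = F XOR F = F
N4 = x3 XOR x4 = T XOR T = F
N7 = N1 XOR x2 = T XOR F = T
N10 = x5 XOR N4 = F XOR F = F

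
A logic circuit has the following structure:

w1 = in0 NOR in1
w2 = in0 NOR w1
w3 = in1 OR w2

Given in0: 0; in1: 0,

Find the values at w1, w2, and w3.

w1 = 1, w2 = 0, w3 = 0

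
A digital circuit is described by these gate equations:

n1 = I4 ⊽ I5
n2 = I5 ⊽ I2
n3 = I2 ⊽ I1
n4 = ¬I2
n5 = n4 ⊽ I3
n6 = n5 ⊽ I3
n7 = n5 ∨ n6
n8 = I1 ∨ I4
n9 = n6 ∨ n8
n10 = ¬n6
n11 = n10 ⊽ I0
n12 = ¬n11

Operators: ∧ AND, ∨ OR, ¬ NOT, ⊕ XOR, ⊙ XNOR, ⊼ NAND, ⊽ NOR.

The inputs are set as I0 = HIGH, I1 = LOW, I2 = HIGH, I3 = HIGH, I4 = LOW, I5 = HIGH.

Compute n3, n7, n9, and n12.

n3 = I2 NOR I1 = HIGH NOR LOW = LOW
n4 = NOT I2 = NOT HIGH = LOW
n5 = n4 NOR I3 = LOW NOR HIGH = LOW
n6 = n5 NOR I3 = LOW NOR HIGH = LOW
n7 = n5 OR n6 = LOW OR LOW = LOW
n8 = I1 OR I4 = LOW OR LOW = LOW
n9 = n6 OR n8 = LOW OR LOW = LOW
n10 = NOT n6 = NOT LOW = HIGH
n11 = n10 NOR I0 = HIGH NOR HIGH = LOW
n12 = NOT n11 = NOT LOW = HIGH

n3 = LOW  n7 = LOW  n9 = LOW  n12 = HIGH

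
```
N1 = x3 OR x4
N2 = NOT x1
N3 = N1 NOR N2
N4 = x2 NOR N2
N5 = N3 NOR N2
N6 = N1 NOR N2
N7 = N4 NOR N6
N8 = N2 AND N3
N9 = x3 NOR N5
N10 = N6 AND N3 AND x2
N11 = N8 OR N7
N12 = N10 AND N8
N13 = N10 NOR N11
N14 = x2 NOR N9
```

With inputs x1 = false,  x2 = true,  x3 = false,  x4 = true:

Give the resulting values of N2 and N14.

N1 = x3 OR x4 = false OR true = true
N2 = NOT x1 = NOT false = true
N3 = N1 NOR N2 = true NOR true = false
N5 = N3 NOR N2 = false NOR true = false
N9 = x3 NOR N5 = false NOR false = true
N14 = x2 NOR N9 = true NOR true = false

N2 = true; N14 = false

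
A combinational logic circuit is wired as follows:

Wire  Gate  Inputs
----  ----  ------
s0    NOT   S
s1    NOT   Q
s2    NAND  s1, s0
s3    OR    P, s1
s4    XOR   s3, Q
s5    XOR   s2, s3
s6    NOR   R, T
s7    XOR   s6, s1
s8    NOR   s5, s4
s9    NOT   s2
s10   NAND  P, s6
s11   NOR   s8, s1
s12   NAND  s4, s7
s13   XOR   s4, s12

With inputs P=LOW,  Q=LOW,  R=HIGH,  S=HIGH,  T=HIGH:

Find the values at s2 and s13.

s2 = HIGH, s13 = HIGH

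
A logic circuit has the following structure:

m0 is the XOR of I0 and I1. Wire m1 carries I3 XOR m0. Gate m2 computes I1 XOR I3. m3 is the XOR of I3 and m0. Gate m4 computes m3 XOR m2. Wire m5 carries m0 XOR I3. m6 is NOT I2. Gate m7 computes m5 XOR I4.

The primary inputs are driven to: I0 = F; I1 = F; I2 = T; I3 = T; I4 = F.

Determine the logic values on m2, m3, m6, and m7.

m0 = I0 XOR I1 = F XOR F = F
m2 = I1 XOR I3 = F XOR T = T
m3 = I3 XOR m0 = T XOR F = T
m5 = m0 XOR I3 = F XOR T = T
m6 = NOT I2 = NOT T = F
m7 = m5 XOR I4 = T XOR F = T

m2 = T  m3 = T  m6 = F  m7 = T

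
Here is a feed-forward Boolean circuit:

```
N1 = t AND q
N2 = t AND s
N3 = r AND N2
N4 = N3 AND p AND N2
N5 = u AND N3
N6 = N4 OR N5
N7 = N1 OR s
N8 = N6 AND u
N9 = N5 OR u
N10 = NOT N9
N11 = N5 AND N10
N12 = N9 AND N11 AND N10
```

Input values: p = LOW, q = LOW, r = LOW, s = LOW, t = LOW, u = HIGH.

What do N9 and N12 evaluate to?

N2 = t AND s = LOW AND LOW = LOW
N3 = r AND N2 = LOW AND LOW = LOW
N5 = u AND N3 = HIGH AND LOW = LOW
N9 = N5 OR u = LOW OR HIGH = HIGH
N10 = NOT N9 = NOT HIGH = LOW
N11 = N5 AND N10 = LOW AND LOW = LOW
N12 = N9 AND N11 AND N10 = HIGH AND LOW AND LOW = LOW

N9 = HIGH, N12 = LOW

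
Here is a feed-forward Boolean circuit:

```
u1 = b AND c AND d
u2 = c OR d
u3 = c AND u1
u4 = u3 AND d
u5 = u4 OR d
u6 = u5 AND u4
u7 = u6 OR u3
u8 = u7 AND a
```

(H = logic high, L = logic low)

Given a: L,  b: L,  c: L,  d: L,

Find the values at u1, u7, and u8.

u1 = L, u7 = L, u8 = L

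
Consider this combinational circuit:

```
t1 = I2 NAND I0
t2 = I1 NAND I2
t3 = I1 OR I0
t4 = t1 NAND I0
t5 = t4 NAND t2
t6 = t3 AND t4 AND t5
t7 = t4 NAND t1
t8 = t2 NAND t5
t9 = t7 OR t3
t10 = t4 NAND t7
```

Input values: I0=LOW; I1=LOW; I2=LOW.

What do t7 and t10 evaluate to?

t7 = LOW; t10 = HIGH

t1 = I2 NAND I0 = LOW NAND LOW = HIGH
t4 = t1 NAND I0 = HIGH NAND LOW = HIGH
t7 = t4 NAND t1 = HIGH NAND HIGH = LOW
t10 = t4 NAND t7 = HIGH NAND LOW = HIGH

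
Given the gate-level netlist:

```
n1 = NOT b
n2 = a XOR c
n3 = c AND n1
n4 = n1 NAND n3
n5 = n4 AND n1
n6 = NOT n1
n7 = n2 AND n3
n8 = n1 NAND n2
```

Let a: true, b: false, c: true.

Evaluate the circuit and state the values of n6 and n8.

n6 = false, n8 = true

n1 = NOT b = NOT false = true
n2 = a XOR c = true XOR true = false
n6 = NOT n1 = NOT true = false
n8 = n1 NAND n2 = true NAND false = true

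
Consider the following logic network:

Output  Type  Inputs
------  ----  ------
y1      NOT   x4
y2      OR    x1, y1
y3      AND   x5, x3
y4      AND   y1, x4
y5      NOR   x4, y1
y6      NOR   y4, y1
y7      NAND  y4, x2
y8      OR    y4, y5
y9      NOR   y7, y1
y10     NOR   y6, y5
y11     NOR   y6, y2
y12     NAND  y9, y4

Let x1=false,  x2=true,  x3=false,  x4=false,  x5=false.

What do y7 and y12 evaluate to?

y1 = NOT x4 = NOT false = true
y4 = y1 AND x4 = true AND false = false
y7 = y4 NAND x2 = false NAND true = true
y9 = y7 NOR y1 = true NOR true = false
y12 = y9 NAND y4 = false NAND false = true

y7 = true  y12 = true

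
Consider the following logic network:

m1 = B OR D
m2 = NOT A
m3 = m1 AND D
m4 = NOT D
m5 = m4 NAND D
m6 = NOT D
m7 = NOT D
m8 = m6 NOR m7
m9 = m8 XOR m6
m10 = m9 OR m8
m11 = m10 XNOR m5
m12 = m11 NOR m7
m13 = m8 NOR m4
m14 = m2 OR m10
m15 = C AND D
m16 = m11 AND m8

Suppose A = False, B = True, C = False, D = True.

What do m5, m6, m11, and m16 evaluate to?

m5 = True, m6 = False, m11 = True, m16 = True

m4 = NOT D = NOT True = False
m5 = m4 NAND D = False NAND True = True
m6 = NOT D = NOT True = False
m7 = NOT D = NOT True = False
m8 = m6 NOR m7 = False NOR False = True
m9 = m8 XOR m6 = True XOR False = True
m10 = m9 OR m8 = True OR True = True
m11 = m10 XNOR m5 = True XNOR True = True
m16 = m11 AND m8 = True AND True = True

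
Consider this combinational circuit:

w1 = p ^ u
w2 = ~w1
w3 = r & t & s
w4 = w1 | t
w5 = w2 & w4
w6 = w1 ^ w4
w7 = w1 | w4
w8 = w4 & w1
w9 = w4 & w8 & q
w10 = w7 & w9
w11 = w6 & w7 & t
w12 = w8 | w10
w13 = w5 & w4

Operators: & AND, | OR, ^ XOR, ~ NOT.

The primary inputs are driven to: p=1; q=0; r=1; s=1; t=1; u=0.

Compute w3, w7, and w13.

w3 = 1; w7 = 1; w13 = 0

w1 = p XOR u = 1 XOR 0 = 1
w2 = NOT w1 = NOT 1 = 0
w3 = r AND t AND s = 1 AND 1 AND 1 = 1
w4 = w1 OR t = 1 OR 1 = 1
w5 = w2 AND w4 = 0 AND 1 = 0
w7 = w1 OR w4 = 1 OR 1 = 1
w13 = w5 AND w4 = 0 AND 1 = 0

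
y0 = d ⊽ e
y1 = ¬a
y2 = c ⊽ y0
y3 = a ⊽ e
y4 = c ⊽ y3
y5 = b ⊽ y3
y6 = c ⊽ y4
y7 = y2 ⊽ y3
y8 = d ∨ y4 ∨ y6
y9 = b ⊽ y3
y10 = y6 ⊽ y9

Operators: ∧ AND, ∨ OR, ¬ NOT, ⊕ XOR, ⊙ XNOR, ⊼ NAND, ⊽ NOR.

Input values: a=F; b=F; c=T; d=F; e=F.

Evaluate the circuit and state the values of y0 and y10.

y0 = d NOR e = F NOR F = T
y3 = a NOR e = F NOR F = T
y4 = c NOR y3 = T NOR T = F
y6 = c NOR y4 = T NOR F = F
y9 = b NOR y3 = F NOR T = F
y10 = y6 NOR y9 = F NOR F = T

y0 = T; y10 = T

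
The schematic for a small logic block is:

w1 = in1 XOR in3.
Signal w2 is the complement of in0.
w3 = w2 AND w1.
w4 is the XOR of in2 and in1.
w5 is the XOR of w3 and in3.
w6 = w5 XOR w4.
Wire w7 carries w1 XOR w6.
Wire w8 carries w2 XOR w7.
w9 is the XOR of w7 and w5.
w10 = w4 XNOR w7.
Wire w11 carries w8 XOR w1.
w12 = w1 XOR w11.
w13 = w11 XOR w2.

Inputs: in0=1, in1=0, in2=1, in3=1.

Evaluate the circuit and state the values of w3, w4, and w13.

w3 = 0, w4 = 1, w13 = 0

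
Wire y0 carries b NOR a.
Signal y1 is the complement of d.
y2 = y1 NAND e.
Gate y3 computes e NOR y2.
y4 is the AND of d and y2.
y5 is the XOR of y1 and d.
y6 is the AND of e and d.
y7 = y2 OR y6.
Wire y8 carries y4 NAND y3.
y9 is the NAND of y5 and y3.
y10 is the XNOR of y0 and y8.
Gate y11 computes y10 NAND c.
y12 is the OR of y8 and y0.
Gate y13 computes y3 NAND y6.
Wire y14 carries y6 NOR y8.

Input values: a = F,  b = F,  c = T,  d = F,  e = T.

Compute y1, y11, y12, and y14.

y1 = T, y11 = F, y12 = T, y14 = F

y0 = b NOR a = F NOR F = T
y1 = NOT d = NOT F = T
y2 = y1 NAND e = T NAND T = F
y3 = e NOR y2 = T NOR F = F
y4 = d AND y2 = F AND F = F
y6 = e AND d = T AND F = F
y8 = y4 NAND y3 = F NAND F = T
y10 = y0 XNOR y8 = T XNOR T = T
y11 = y10 NAND c = T NAND T = F
y12 = y8 OR y0 = T OR T = T
y14 = y6 NOR y8 = F NOR T = F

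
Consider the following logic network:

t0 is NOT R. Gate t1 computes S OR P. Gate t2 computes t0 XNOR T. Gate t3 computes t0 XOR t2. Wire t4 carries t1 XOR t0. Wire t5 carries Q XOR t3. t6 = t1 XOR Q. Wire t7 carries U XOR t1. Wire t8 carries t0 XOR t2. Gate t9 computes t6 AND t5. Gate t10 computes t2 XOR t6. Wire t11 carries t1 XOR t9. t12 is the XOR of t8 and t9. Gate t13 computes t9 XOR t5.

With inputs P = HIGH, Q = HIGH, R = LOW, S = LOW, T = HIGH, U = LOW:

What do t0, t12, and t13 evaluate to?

t0 = HIGH, t12 = LOW, t13 = HIGH

t0 = NOT R = NOT LOW = HIGH
t1 = S OR P = LOW OR HIGH = HIGH
t2 = t0 XNOR T = HIGH XNOR HIGH = HIGH
t3 = t0 XOR t2 = HIGH XOR HIGH = LOW
t5 = Q XOR t3 = HIGH XOR LOW = HIGH
t6 = t1 XOR Q = HIGH XOR HIGH = LOW
t8 = t0 XOR t2 = HIGH XOR HIGH = LOW
t9 = t6 AND t5 = LOW AND HIGH = LOW
t12 = t8 XOR t9 = LOW XOR LOW = LOW
t13 = t9 XOR t5 = LOW XOR HIGH = HIGH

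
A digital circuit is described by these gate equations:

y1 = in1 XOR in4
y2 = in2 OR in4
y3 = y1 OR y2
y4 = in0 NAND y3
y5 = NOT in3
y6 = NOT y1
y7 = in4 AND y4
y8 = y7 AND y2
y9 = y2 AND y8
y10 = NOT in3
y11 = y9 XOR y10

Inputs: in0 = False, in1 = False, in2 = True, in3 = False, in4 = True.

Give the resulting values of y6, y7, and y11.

y1 = in1 XOR in4 = False XOR True = True
y2 = in2 OR in4 = True OR True = True
y3 = y1 OR y2 = True OR True = True
y4 = in0 NAND y3 = False NAND True = True
y6 = NOT y1 = NOT True = False
y7 = in4 AND y4 = True AND True = True
y8 = y7 AND y2 = True AND True = True
y9 = y2 AND y8 = True AND True = True
y10 = NOT in3 = NOT False = True
y11 = y9 XOR y10 = True XOR True = False

y6 = False, y7 = True, y11 = False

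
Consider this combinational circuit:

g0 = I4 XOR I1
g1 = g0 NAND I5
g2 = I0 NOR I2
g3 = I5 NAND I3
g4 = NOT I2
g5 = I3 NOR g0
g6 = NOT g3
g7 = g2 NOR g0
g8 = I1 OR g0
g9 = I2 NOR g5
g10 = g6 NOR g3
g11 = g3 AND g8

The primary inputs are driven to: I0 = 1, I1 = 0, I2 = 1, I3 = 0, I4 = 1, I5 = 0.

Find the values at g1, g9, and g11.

g0 = I4 XOR I1 = 1 XOR 0 = 1
g1 = g0 NAND I5 = 1 NAND 0 = 1
g3 = I5 NAND I3 = 0 NAND 0 = 1
g5 = I3 NOR g0 = 0 NOR 1 = 0
g8 = I1 OR g0 = 0 OR 1 = 1
g9 = I2 NOR g5 = 1 NOR 0 = 0
g11 = g3 AND g8 = 1 AND 1 = 1

g1 = 1  g9 = 0  g11 = 1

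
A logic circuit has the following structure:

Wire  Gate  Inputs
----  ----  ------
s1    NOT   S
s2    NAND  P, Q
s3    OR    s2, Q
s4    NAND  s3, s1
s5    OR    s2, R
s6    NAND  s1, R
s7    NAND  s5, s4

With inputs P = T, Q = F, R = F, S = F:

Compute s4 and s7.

s4 = F  s7 = T

s1 = NOT S = NOT F = T
s2 = P NAND Q = T NAND F = T
s3 = s2 OR Q = T OR F = T
s4 = s3 NAND s1 = T NAND T = F
s5 = s2 OR R = T OR F = T
s7 = s5 NAND s4 = T NAND F = T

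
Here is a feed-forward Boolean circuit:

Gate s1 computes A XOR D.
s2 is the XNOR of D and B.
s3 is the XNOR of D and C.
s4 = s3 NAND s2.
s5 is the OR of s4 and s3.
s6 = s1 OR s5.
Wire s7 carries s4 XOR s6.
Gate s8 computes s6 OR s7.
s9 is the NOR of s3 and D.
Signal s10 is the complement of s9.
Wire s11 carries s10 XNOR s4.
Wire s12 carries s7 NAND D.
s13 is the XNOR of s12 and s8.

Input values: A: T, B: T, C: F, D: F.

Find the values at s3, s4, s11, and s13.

s3 = T; s4 = T; s11 = T; s13 = T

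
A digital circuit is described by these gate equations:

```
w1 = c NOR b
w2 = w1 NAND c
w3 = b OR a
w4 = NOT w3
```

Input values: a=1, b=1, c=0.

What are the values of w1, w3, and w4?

w1 = 0; w3 = 1; w4 = 0

w1 = c NOR b = 0 NOR 1 = 0
w3 = b OR a = 1 OR 1 = 1
w4 = NOT w3 = NOT 1 = 0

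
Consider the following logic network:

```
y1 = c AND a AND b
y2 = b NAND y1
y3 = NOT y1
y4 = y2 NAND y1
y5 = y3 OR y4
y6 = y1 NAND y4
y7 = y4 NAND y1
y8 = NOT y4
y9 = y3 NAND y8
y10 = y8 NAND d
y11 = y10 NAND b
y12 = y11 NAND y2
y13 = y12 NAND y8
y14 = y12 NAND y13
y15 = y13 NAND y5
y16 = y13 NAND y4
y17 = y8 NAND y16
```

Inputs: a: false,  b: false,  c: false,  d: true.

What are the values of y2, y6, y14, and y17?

y1 = c AND a AND b = false AND false AND false = false
y2 = b NAND y1 = false NAND false = true
y4 = y2 NAND y1 = true NAND false = true
y6 = y1 NAND y4 = false NAND true = true
y8 = NOT y4 = NOT true = false
y10 = y8 NAND d = false NAND true = true
y11 = y10 NAND b = true NAND false = true
y12 = y11 NAND y2 = true NAND true = false
y13 = y12 NAND y8 = false NAND false = true
y14 = y12 NAND y13 = false NAND true = true
y16 = y13 NAND y4 = true NAND true = false
y17 = y8 NAND y16 = false NAND false = true

y2 = true, y6 = true, y14 = true, y17 = true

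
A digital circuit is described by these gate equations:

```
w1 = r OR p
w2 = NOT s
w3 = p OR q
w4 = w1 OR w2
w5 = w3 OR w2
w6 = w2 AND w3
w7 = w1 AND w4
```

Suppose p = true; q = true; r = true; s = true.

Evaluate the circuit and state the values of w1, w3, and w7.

w1 = r OR p = true OR true = true
w2 = NOT s = NOT true = false
w3 = p OR q = true OR true = true
w4 = w1 OR w2 = true OR false = true
w7 = w1 AND w4 = true AND true = true

w1 = true  w3 = true  w7 = true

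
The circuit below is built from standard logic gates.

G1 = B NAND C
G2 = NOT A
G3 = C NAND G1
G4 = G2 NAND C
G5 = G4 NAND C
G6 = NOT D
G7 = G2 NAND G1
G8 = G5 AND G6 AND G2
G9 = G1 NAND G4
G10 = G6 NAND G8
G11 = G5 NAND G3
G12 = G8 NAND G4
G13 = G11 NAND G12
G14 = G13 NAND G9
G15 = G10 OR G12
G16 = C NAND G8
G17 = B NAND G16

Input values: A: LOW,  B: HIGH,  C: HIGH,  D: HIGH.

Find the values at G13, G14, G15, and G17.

G1 = B NAND C = HIGH NAND HIGH = LOW
G2 = NOT A = NOT LOW = HIGH
G3 = C NAND G1 = HIGH NAND LOW = HIGH
G4 = G2 NAND C = HIGH NAND HIGH = LOW
G5 = G4 NAND C = LOW NAND HIGH = HIGH
G6 = NOT D = NOT HIGH = LOW
G8 = G5 AND G6 AND G2 = HIGH AND LOW AND HIGH = LOW
G9 = G1 NAND G4 = LOW NAND LOW = HIGH
G10 = G6 NAND G8 = LOW NAND LOW = HIGH
G11 = G5 NAND G3 = HIGH NAND HIGH = LOW
G12 = G8 NAND G4 = LOW NAND LOW = HIGH
G13 = G11 NAND G12 = LOW NAND HIGH = HIGH
G14 = G13 NAND G9 = HIGH NAND HIGH = LOW
G15 = G10 OR G12 = HIGH OR HIGH = HIGH
G16 = C NAND G8 = HIGH NAND LOW = HIGH
G17 = B NAND G16 = HIGH NAND HIGH = LOW

G13 = HIGH  G14 = LOW  G15 = HIGH  G17 = LOW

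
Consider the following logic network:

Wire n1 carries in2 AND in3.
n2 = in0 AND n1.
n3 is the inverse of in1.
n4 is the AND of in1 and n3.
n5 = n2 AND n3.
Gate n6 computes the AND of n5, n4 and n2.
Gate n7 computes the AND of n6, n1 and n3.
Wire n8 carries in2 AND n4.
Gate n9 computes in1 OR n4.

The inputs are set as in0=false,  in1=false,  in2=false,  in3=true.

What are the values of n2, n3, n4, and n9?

n2 = false, n3 = true, n4 = false, n9 = false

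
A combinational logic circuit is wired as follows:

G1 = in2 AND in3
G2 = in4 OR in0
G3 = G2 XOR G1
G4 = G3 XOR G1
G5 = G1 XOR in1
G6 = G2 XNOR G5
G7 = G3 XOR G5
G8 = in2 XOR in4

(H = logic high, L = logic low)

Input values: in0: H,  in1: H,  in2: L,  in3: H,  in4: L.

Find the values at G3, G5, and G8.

G1 = in2 AND in3 = L AND H = L
G2 = in4 OR in0 = L OR H = H
G3 = G2 XOR G1 = H XOR L = H
G5 = G1 XOR in1 = L XOR H = H
G8 = in2 XOR in4 = L XOR L = L

G3 = H  G5 = H  G8 = L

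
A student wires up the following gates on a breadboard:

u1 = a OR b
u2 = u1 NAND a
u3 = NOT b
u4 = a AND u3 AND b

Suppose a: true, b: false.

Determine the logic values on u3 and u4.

u3 = true  u4 = false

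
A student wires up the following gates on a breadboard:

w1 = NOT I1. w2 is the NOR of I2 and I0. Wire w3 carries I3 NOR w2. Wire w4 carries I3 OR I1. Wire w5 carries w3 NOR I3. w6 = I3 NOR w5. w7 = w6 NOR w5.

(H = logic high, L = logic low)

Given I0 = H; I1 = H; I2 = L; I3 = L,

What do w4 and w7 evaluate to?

w4 = H  w7 = L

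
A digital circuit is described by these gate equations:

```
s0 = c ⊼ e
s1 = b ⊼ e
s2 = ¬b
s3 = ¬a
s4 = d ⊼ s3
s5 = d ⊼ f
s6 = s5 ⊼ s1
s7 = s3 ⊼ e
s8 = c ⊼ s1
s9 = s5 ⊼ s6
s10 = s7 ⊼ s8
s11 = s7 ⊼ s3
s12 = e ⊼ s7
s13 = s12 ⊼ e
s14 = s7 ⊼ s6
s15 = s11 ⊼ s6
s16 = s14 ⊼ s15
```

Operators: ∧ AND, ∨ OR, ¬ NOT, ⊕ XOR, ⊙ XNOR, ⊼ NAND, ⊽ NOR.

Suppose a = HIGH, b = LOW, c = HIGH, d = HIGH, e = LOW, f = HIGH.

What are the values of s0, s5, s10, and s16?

s0 = c NAND e = HIGH NAND LOW = HIGH
s1 = b NAND e = LOW NAND LOW = HIGH
s3 = NOT a = NOT HIGH = LOW
s5 = d NAND f = HIGH NAND HIGH = LOW
s6 = s5 NAND s1 = LOW NAND HIGH = HIGH
s7 = s3 NAND e = LOW NAND LOW = HIGH
s8 = c NAND s1 = HIGH NAND HIGH = LOW
s10 = s7 NAND s8 = HIGH NAND LOW = HIGH
s11 = s7 NAND s3 = HIGH NAND LOW = HIGH
s14 = s7 NAND s6 = HIGH NAND HIGH = LOW
s15 = s11 NAND s6 = HIGH NAND HIGH = LOW
s16 = s14 NAND s15 = LOW NAND LOW = HIGH

s0 = HIGH; s5 = LOW; s10 = HIGH; s16 = HIGH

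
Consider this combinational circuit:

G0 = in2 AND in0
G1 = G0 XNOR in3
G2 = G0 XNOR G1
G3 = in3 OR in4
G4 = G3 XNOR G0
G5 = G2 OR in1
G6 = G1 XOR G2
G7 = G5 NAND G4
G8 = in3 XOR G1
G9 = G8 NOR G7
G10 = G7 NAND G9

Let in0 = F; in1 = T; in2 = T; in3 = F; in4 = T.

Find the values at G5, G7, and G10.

G5 = T; G7 = T; G10 = T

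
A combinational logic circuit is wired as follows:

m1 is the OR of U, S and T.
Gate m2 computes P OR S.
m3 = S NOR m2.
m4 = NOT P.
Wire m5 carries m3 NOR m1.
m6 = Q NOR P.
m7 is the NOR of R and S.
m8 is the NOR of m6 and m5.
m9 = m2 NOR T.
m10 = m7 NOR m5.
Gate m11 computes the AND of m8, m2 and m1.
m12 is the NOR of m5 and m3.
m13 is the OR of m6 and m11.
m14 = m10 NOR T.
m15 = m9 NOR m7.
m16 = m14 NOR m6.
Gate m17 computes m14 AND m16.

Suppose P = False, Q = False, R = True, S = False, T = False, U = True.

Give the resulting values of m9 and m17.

m9 = True  m17 = False

m1 = U OR S OR T = True OR False OR False = True
m2 = P OR S = False OR False = False
m3 = S NOR m2 = False NOR False = True
m5 = m3 NOR m1 = True NOR True = False
m6 = Q NOR P = False NOR False = True
m7 = R NOR S = True NOR False = False
m9 = m2 NOR T = False NOR False = True
m10 = m7 NOR m5 = False NOR False = True
m14 = m10 NOR T = True NOR False = False
m16 = m14 NOR m6 = False NOR True = False
m17 = m14 AND m16 = False AND False = False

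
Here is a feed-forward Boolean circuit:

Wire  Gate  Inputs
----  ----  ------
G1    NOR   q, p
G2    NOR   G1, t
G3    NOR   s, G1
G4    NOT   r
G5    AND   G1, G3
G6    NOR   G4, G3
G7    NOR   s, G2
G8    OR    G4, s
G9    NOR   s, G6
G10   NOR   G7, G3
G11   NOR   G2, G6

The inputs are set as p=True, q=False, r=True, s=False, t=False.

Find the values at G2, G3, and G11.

G2 = True  G3 = True  G11 = False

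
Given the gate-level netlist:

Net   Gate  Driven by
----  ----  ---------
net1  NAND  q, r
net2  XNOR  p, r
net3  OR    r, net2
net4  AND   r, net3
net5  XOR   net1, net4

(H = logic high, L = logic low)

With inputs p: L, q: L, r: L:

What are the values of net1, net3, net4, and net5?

net1 = H, net3 = H, net4 = L, net5 = H

net1 = q NAND r = L NAND L = H
net2 = p XNOR r = L XNOR L = H
net3 = r OR net2 = L OR H = H
net4 = r AND net3 = L AND H = L
net5 = net1 XOR net4 = H XOR L = H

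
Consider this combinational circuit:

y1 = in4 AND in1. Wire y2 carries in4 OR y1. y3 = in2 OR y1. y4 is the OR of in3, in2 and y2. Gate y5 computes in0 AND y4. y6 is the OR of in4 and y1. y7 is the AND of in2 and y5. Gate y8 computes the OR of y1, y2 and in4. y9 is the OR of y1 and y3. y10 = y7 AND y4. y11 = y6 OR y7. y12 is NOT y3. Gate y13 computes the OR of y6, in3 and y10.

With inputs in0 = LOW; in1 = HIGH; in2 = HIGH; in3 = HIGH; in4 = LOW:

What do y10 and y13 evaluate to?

y10 = LOW  y13 = HIGH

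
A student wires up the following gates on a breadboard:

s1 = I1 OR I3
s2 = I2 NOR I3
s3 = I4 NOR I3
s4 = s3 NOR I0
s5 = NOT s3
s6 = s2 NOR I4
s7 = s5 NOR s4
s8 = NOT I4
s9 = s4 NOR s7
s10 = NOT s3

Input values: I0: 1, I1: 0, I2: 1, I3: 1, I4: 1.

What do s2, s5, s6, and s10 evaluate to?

s2 = 0; s5 = 1; s6 = 0; s10 = 1

s2 = I2 NOR I3 = 1 NOR 1 = 0
s3 = I4 NOR I3 = 1 NOR 1 = 0
s5 = NOT s3 = NOT 0 = 1
s6 = s2 NOR I4 = 0 NOR 1 = 0
s10 = NOT s3 = NOT 0 = 1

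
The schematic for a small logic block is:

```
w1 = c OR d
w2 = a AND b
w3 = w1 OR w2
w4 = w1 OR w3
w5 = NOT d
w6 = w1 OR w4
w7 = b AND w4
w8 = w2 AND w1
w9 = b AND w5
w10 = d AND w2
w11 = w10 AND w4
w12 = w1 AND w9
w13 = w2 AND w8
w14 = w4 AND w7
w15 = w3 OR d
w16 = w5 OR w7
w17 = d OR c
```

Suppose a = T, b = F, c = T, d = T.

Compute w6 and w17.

w1 = c OR d = T OR T = T
w2 = a AND b = T AND F = F
w3 = w1 OR w2 = T OR F = T
w4 = w1 OR w3 = T OR T = T
w6 = w1 OR w4 = T OR T = T
w17 = d OR c = T OR T = T

w6 = T; w17 = T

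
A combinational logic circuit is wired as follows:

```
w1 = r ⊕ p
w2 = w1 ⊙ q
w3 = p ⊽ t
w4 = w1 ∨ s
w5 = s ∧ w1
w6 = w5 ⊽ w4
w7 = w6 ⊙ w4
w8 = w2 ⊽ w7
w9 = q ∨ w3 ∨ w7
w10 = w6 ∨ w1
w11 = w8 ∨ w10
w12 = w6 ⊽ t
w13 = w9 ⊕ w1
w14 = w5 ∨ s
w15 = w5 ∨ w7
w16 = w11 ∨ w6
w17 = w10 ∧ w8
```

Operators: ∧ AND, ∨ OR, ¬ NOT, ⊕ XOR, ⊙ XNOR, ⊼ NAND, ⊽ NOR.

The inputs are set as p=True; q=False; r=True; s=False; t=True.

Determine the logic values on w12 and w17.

w12 = False, w17 = False

w1 = r XOR p = True XOR True = False
w2 = w1 XNOR q = False XNOR False = True
w4 = w1 OR s = False OR False = False
w5 = s AND w1 = False AND False = False
w6 = w5 NOR w4 = False NOR False = True
w7 = w6 XNOR w4 = True XNOR False = False
w8 = w2 NOR w7 = True NOR False = False
w10 = w6 OR w1 = True OR False = True
w12 = w6 NOR t = True NOR True = False
w17 = w10 AND w8 = True AND False = False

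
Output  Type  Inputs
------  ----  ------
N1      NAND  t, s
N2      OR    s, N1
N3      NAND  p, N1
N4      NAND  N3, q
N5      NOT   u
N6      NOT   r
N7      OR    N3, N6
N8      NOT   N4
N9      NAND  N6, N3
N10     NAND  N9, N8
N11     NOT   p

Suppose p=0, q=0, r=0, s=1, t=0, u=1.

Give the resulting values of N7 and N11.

N1 = t NAND s = 0 NAND 1 = 1
N3 = p NAND N1 = 0 NAND 1 = 1
N6 = NOT r = NOT 0 = 1
N7 = N3 OR N6 = 1 OR 1 = 1
N11 = NOT p = NOT 0 = 1

N7 = 1, N11 = 1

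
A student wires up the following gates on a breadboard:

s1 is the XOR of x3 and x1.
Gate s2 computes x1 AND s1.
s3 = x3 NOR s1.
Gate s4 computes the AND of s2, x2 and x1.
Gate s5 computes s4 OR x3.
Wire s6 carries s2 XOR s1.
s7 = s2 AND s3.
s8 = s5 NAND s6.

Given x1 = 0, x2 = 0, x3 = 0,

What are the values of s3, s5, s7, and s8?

s1 = x3 XOR x1 = 0 XOR 0 = 0
s2 = x1 AND s1 = 0 AND 0 = 0
s3 = x3 NOR s1 = 0 NOR 0 = 1
s4 = s2 AND x2 AND x1 = 0 AND 0 AND 0 = 0
s5 = s4 OR x3 = 0 OR 0 = 0
s6 = s2 XOR s1 = 0 XOR 0 = 0
s7 = s2 AND s3 = 0 AND 1 = 0
s8 = s5 NAND s6 = 0 NAND 0 = 1

s3 = 1; s5 = 0; s7 = 0; s8 = 1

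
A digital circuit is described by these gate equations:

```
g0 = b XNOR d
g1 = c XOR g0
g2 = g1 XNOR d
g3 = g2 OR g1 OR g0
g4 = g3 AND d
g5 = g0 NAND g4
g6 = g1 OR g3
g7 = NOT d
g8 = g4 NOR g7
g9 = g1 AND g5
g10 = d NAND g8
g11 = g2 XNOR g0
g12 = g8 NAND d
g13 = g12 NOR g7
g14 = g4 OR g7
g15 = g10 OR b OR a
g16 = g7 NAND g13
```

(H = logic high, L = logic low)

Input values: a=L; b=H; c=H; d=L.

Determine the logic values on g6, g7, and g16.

g0 = b XNOR d = H XNOR L = L
g1 = c XOR g0 = H XOR L = H
g2 = g1 XNOR d = H XNOR L = L
g3 = g2 OR g1 OR g0 = L OR H OR L = H
g4 = g3 AND d = H AND L = L
g6 = g1 OR g3 = H OR H = H
g7 = NOT d = NOT L = H
g8 = g4 NOR g7 = L NOR H = L
g12 = g8 NAND d = L NAND L = H
g13 = g12 NOR g7 = H NOR H = L
g16 = g7 NAND g13 = H NAND L = H

g6 = H, g7 = H, g16 = H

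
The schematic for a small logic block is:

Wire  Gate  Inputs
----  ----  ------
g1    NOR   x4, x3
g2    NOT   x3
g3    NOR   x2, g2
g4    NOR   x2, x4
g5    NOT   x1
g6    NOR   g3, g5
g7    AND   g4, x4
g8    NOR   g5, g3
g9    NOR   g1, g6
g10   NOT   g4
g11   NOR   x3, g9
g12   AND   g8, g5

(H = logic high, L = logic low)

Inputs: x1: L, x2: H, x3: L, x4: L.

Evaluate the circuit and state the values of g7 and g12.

g2 = NOT x3 = NOT L = H
g3 = x2 NOR g2 = H NOR H = L
g4 = x2 NOR x4 = H NOR L = L
g5 = NOT x1 = NOT L = H
g7 = g4 AND x4 = L AND L = L
g8 = g5 NOR g3 = H NOR L = L
g12 = g8 AND g5 = L AND H = L

g7 = L; g12 = L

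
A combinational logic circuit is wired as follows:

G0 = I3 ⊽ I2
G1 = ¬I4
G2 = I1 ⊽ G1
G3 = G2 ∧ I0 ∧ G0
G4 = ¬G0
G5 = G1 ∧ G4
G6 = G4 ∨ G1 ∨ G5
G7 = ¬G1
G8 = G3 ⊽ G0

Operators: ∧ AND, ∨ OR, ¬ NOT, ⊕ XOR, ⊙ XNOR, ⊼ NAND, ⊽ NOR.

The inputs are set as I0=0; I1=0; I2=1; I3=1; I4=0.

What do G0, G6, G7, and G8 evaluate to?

G0 = I3 NOR I2 = 1 NOR 1 = 0
G1 = NOT I4 = NOT 0 = 1
G2 = I1 NOR G1 = 0 NOR 1 = 0
G3 = G2 AND I0 AND G0 = 0 AND 0 AND 0 = 0
G4 = NOT G0 = NOT 0 = 1
G5 = G1 AND G4 = 1 AND 1 = 1
G6 = G4 OR G1 OR G5 = 1 OR 1 OR 1 = 1
G7 = NOT G1 = NOT 1 = 0
G8 = G3 NOR G0 = 0 NOR 0 = 1

G0 = 0  G6 = 1  G7 = 0  G8 = 1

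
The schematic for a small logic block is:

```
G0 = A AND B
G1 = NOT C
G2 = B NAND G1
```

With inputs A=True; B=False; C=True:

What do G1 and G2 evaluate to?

G1 = False, G2 = True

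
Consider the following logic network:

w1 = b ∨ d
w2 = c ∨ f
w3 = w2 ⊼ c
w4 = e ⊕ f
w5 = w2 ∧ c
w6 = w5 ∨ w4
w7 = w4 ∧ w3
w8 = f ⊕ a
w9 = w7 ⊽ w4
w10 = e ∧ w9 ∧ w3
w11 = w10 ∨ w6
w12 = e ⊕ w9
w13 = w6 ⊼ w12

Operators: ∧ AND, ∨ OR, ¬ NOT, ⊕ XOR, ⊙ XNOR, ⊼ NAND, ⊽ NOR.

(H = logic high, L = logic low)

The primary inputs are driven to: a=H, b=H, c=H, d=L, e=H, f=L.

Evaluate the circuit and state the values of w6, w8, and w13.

w2 = c OR f = H OR L = H
w3 = w2 NAND c = H NAND H = L
w4 = e XOR f = H XOR L = H
w5 = w2 AND c = H AND H = H
w6 = w5 OR w4 = H OR H = H
w7 = w4 AND w3 = H AND L = L
w8 = f XOR a = L XOR H = H
w9 = w7 NOR w4 = L NOR H = L
w12 = e XOR w9 = H XOR L = H
w13 = w6 NAND w12 = H NAND H = L

w6 = H, w8 = H, w13 = L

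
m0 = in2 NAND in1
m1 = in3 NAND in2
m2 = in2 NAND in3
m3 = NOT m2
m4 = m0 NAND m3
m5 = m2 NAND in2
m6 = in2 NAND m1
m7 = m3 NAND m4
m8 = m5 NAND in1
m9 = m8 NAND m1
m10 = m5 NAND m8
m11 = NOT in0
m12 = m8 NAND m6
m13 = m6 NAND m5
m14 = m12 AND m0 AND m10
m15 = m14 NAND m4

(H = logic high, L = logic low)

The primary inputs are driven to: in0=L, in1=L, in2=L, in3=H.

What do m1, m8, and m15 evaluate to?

m1 = H; m8 = H; m15 = H

m0 = in2 NAND in1 = L NAND L = H
m1 = in3 NAND in2 = H NAND L = H
m2 = in2 NAND in3 = L NAND H = H
m3 = NOT m2 = NOT H = L
m4 = m0 NAND m3 = H NAND L = H
m5 = m2 NAND in2 = H NAND L = H
m6 = in2 NAND m1 = L NAND H = H
m8 = m5 NAND in1 = H NAND L = H
m10 = m5 NAND m8 = H NAND H = L
m12 = m8 NAND m6 = H NAND H = L
m14 = m12 AND m0 AND m10 = L AND H AND L = L
m15 = m14 NAND m4 = L NAND H = H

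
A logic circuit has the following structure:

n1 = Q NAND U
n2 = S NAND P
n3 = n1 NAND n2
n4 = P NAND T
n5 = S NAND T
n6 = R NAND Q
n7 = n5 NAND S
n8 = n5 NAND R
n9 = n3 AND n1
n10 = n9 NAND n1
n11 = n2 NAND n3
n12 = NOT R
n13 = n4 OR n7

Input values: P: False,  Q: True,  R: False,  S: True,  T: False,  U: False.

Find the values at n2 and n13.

n2 = True; n13 = True

n2 = S NAND P = True NAND False = True
n4 = P NAND T = False NAND False = True
n5 = S NAND T = True NAND False = True
n7 = n5 NAND S = True NAND True = False
n13 = n4 OR n7 = True OR False = True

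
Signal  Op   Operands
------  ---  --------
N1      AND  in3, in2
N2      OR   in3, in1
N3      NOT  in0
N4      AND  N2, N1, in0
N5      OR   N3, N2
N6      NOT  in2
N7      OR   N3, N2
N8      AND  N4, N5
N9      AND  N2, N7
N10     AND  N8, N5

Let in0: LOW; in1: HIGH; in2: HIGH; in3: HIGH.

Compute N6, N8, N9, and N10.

N6 = LOW; N8 = LOW; N9 = HIGH; N10 = LOW

N1 = in3 AND in2 = HIGH AND HIGH = HIGH
N2 = in3 OR in1 = HIGH OR HIGH = HIGH
N3 = NOT in0 = NOT LOW = HIGH
N4 = N2 AND N1 AND in0 = HIGH AND HIGH AND LOW = LOW
N5 = N3 OR N2 = HIGH OR HIGH = HIGH
N6 = NOT in2 = NOT HIGH = LOW
N7 = N3 OR N2 = HIGH OR HIGH = HIGH
N8 = N4 AND N5 = LOW AND HIGH = LOW
N9 = N2 AND N7 = HIGH AND HIGH = HIGH
N10 = N8 AND N5 = LOW AND HIGH = LOW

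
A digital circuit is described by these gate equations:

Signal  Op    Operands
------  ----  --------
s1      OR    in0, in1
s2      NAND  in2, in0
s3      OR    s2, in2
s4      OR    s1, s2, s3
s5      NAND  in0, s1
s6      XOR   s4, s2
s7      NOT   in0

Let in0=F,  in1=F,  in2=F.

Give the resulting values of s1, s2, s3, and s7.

s1 = in0 OR in1 = F OR F = F
s2 = in2 NAND in0 = F NAND F = T
s3 = s2 OR in2 = T OR F = T
s7 = NOT in0 = NOT F = T

s1 = F, s2 = T, s3 = T, s7 = T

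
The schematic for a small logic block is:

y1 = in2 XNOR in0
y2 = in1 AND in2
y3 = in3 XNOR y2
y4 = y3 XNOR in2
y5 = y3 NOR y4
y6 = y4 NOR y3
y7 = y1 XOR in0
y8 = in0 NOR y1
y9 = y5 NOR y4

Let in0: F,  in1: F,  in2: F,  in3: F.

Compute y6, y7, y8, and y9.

y1 = in2 XNOR in0 = F XNOR F = T
y2 = in1 AND in2 = F AND F = F
y3 = in3 XNOR y2 = F XNOR F = T
y4 = y3 XNOR in2 = T XNOR F = F
y5 = y3 NOR y4 = T NOR F = F
y6 = y4 NOR y3 = F NOR T = F
y7 = y1 XOR in0 = T XOR F = T
y8 = in0 NOR y1 = F NOR T = F
y9 = y5 NOR y4 = F NOR F = T

y6 = F; y7 = T; y8 = F; y9 = T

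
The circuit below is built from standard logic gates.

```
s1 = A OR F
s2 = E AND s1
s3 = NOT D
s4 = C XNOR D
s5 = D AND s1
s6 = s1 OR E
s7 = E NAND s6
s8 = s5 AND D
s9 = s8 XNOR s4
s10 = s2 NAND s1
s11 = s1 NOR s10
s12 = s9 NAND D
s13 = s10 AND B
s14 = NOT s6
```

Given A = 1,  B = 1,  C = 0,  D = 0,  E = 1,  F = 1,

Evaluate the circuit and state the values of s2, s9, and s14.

s2 = 1, s9 = 0, s14 = 0

s1 = A OR F = 1 OR 1 = 1
s2 = E AND s1 = 1 AND 1 = 1
s4 = C XNOR D = 0 XNOR 0 = 1
s5 = D AND s1 = 0 AND 1 = 0
s6 = s1 OR E = 1 OR 1 = 1
s8 = s5 AND D = 0 AND 0 = 0
s9 = s8 XNOR s4 = 0 XNOR 1 = 0
s14 = NOT s6 = NOT 1 = 0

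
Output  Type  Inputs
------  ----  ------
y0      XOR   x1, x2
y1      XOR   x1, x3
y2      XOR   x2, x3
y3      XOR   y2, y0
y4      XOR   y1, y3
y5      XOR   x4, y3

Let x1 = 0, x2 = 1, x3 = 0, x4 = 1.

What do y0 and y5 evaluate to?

y0 = x1 XOR x2 = 0 XOR 1 = 1
y2 = x2 XOR x3 = 1 XOR 0 = 1
y3 = y2 XOR y0 = 1 XOR 1 = 0
y5 = x4 XOR y3 = 1 XOR 0 = 1

y0 = 1; y5 = 1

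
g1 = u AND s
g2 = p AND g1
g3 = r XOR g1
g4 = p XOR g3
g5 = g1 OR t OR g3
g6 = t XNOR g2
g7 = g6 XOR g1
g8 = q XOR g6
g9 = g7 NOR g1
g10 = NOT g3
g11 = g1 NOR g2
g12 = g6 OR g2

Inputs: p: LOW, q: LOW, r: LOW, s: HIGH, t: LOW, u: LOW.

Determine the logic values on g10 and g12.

g1 = u AND s = LOW AND HIGH = LOW
g2 = p AND g1 = LOW AND LOW = LOW
g3 = r XOR g1 = LOW XOR LOW = LOW
g6 = t XNOR g2 = LOW XNOR LOW = HIGH
g10 = NOT g3 = NOT LOW = HIGH
g12 = g6 OR g2 = HIGH OR LOW = HIGH

g10 = HIGH, g12 = HIGH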